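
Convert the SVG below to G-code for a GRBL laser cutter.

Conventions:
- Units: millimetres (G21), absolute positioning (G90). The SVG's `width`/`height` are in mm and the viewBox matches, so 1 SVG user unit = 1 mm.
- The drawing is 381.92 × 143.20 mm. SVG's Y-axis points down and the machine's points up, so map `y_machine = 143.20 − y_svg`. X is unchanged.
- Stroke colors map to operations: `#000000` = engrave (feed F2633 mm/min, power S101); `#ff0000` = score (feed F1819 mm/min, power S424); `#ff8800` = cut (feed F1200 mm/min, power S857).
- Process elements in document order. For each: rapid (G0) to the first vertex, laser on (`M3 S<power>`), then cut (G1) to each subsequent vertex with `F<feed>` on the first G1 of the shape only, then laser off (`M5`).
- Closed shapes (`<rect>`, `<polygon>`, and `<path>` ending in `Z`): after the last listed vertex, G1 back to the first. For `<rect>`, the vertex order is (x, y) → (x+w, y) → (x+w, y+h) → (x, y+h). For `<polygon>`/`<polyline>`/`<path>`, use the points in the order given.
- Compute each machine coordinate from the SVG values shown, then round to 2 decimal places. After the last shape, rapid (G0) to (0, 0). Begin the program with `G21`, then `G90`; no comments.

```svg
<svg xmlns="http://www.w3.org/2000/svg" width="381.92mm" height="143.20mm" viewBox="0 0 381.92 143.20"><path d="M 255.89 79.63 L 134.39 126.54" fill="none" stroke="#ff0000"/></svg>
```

Since the viewBox matches the mm dimensions, user units are millimetres directly. The only transform is the Y-flip y_m = 143.20 − y_svg.

Shape 1 is a line segment drawn with `<path>`. Its stroke #ff0000 means score at S424, F1819. After flipping Y the toolpath is (255.89,63.57) → (134.39,16.66).

G21
G90
G0 X255.89 Y63.57
M3 S424
G1 X134.39 Y16.66 F1819
M5
G0 X0.00 Y0.00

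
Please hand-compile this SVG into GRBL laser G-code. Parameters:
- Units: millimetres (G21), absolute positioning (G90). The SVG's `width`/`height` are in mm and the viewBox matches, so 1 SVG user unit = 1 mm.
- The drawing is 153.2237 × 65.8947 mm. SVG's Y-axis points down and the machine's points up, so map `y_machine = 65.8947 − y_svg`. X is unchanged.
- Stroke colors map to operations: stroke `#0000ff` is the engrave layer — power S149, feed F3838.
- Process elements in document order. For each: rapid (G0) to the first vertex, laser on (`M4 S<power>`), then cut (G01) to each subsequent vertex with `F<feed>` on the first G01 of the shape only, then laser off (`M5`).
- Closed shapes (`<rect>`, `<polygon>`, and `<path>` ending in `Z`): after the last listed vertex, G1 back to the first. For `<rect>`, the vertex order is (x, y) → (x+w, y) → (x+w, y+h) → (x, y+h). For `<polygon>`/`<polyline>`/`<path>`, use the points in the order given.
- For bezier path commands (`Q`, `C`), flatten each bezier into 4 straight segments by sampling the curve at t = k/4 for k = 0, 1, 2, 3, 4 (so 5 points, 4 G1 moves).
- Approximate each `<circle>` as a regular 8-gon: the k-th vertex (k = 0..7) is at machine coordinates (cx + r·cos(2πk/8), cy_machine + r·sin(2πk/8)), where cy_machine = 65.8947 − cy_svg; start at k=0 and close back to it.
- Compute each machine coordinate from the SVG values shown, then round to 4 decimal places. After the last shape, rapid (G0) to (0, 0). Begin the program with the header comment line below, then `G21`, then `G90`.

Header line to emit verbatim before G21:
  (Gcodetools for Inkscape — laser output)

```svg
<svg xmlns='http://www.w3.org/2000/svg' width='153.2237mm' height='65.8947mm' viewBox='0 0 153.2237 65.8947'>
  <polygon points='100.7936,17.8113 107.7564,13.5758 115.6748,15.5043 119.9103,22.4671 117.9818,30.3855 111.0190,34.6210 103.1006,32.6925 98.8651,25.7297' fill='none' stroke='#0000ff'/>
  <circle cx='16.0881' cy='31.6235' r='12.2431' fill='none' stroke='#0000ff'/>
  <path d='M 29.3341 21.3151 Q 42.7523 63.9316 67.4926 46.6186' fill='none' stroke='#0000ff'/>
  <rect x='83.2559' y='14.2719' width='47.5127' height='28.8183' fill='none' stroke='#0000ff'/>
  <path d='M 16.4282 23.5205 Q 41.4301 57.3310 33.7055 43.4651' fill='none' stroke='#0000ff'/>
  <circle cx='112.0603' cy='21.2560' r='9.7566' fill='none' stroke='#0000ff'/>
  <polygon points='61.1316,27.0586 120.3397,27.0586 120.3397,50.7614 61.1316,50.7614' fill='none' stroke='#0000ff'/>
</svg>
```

viewBox `0 0 153.2237 65.8947` with mm width/height → 1 unit = 1 mm. Flip: y_m = 65.8947 − y_svg.

**Shape 1** — `<polygon>` regular polygon, stroke `#0000ff` → engrave (S149, F3838). Machine vertices: (100.7936,48.0834) → (107.7564,52.3189) → (115.6748,50.3904) → (119.9103,43.4276) → (117.9818,35.5092) → (111.0190,31.2737) → (103.1006,33.2022) → (98.8651,40.1650) → (100.7936,48.0834). Closed: final G1 returns to the first vertex.

**Shape 2** — `<circle>` circle, stroke `#0000ff` → engrave (S149, F3838). Machine vertices: (28.3312,34.2712) → (24.7453,42.9284) → (16.0881,46.5143) → (7.4309,42.9284) → (3.8450,34.2712) → (7.4309,25.6140) → (16.0881,22.0281) → (24.7453,25.6140) → (28.3312,34.2712). Closed: final G1 returns to the first vertex.

**Shape 3** — `<path>` quadratic bezier, stroke `#0000ff` → engrave (S149, F3838). Control points (SVG): P0=(29.3341,21.3151), P1=(42.7523,63.9316), P2=(67.4926,46.6186); sampled at t=k/4. Machine vertices: (29.3341,44.5796) → (36.7508,27.0169) → (45.5828,16.9455) → (55.8301,14.3652) → (67.4926,19.2761). Open path.

**Shape 4** — `<rect>` rectangle, stroke `#0000ff` → engrave (S149, F3838). Machine vertices: (83.2559,51.6228) → (130.7686,51.6228) → (130.7686,22.8045) → (83.2559,22.8045) → (83.2559,51.6228). Closed: final G1 returns to the first vertex.

**Shape 5** — `<path>` quadratic bezier, stroke `#0000ff` → engrave (S149, F3838). Control points (SVG): P0=(16.4282,23.5205), P1=(41.4301,57.3310), P2=(33.7055,43.4651); sampled at t=k/4. Machine vertices: (16.4282,42.3742) → (26.8837,28.4487) → (33.2485,20.4828) → (35.5224,18.4764) → (33.7055,22.4296). Open path.

**Shape 6** — `<circle>` circle, stroke `#0000ff` → engrave (S149, F3838). Machine vertices: (121.8169,44.6387) → (118.9593,51.5377) → (112.0603,54.3953) → (105.1613,51.5377) → (102.3037,44.6387) → (105.1613,37.7397) → (112.0603,34.8821) → (118.9593,37.7397) → (121.8169,44.6387). Closed: final G1 returns to the first vertex.

**Shape 7** — `<polygon>` rectangle, stroke `#0000ff` → engrave (S149, F3838). Machine vertices: (61.1316,38.8361) → (120.3397,38.8361) → (120.3397,15.1333) → (61.1316,15.1333) → (61.1316,38.8361). Closed: final G1 returns to the first vertex.

(Gcodetools for Inkscape — laser output)
G21
G90
G0 X100.7936 Y48.0834
M4 S149
G01 X107.7564 Y52.3189 F3838
G01 X115.6748 Y50.3904
G01 X119.9103 Y43.4276
G01 X117.9818 Y35.5092
G01 X111.0190 Y31.2737
G01 X103.1006 Y33.2022
G01 X98.8651 Y40.1650
G01 X100.7936 Y48.0834
M5
G0 X28.3312 Y34.2712
M4 S149
G01 X24.7453 Y42.9284 F3838
G01 X16.0881 Y46.5143
G01 X7.4309 Y42.9284
G01 X3.8450 Y34.2712
G01 X7.4309 Y25.6140
G01 X16.0881 Y22.0281
G01 X24.7453 Y25.6140
G01 X28.3312 Y34.2712
M5
G0 X29.3341 Y44.5796
M4 S149
G01 X36.7508 Y27.0169 F3838
G01 X45.5828 Y16.9455
G01 X55.8301 Y14.3652
G01 X67.4926 Y19.2761
M5
G0 X83.2559 Y51.6228
M4 S149
G01 X130.7686 Y51.6228 F3838
G01 X130.7686 Y22.8045
G01 X83.2559 Y22.8045
G01 X83.2559 Y51.6228
M5
G0 X16.4282 Y42.3742
M4 S149
G01 X26.8837 Y28.4487 F3838
G01 X33.2485 Y20.4828
G01 X35.5224 Y18.4764
G01 X33.7055 Y22.4296
M5
G0 X121.8169 Y44.6387
M4 S149
G01 X118.9593 Y51.5377 F3838
G01 X112.0603 Y54.3953
G01 X105.1613 Y51.5377
G01 X102.3037 Y44.6387
G01 X105.1613 Y37.7397
G01 X112.0603 Y34.8821
G01 X118.9593 Y37.7397
G01 X121.8169 Y44.6387
M5
G0 X61.1316 Y38.8361
M4 S149
G01 X120.3397 Y38.8361 F3838
G01 X120.3397 Y15.1333
G01 X61.1316 Y15.1333
G01 X61.1316 Y38.8361
M5
G0 X0.0000 Y0.0000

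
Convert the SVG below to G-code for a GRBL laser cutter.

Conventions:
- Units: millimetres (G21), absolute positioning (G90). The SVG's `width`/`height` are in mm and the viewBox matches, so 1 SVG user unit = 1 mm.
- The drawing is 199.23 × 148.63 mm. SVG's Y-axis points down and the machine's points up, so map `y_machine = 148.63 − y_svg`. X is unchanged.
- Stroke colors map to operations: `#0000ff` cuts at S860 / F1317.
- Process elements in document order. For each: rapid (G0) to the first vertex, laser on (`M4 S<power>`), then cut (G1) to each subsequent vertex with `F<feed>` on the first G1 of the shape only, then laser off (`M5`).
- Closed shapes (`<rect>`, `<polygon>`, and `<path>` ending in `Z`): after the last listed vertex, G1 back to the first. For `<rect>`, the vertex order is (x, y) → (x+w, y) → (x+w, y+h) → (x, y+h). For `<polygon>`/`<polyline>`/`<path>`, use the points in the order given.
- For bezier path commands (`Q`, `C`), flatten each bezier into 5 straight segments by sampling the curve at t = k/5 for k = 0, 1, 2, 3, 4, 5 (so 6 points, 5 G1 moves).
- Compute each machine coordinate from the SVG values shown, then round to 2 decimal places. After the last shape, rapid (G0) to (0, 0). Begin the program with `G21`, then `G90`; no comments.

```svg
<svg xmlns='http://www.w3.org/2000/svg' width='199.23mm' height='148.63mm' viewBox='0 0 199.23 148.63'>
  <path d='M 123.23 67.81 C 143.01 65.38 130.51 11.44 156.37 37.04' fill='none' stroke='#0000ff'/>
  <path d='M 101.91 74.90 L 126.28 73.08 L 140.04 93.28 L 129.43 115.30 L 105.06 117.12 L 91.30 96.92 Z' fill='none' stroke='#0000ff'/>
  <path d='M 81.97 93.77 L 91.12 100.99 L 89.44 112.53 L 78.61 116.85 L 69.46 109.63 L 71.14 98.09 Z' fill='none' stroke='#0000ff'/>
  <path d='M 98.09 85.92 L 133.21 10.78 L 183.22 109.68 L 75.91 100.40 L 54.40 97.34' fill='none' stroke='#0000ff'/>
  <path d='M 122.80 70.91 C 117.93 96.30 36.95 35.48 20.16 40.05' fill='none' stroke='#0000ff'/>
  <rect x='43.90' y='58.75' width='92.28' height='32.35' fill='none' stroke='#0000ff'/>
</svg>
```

viewBox `0 0 199.23 148.63` with mm width/height → 1 unit = 1 mm. Flip: y_m = 148.63 − y_svg.

**Shape 1** — `<path>` cubic bezier, stroke `#0000ff` → cut (S860, F1317). Control points (SVG): P0=(123.23,67.81), P1=(143.01,65.38), P2=(130.51,11.44), P3=(156.37,37.04); sampled at t=k/5. Machine vertices: (123.23,80.82) → (131.79,87.41) → (135.99,100.07) → (139.23,112.52) → (144.89,118.45) → (156.37,111.59). Open path.

**Shape 2** — `<path>` regular polygon, stroke `#0000ff` → cut (S860, F1317). Machine vertices: (101.91,73.73) → (126.28,75.55) → (140.04,55.35) → (129.43,33.33) → (105.06,31.51) → (91.30,51.71) → (101.91,73.73). Closed: final G1 returns to the first vertex.

**Shape 3** — `<path>` regular polygon, stroke `#0000ff` → cut (S860, F1317). Machine vertices: (81.97,54.86) → (91.12,47.64) → (89.44,36.10) → (78.61,31.78) → (69.46,39.00) → (71.14,50.54) → (81.97,54.86). Closed: final G1 returns to the first vertex.

**Shape 4** — `<path>` open polyline, stroke `#0000ff` → cut (S860, F1317). Machine vertices: (98.09,62.71) → (133.21,137.85) → (183.22,38.95) → (75.91,48.23) → (54.40,51.29). Open path.

**Shape 5** — `<path>` cubic bezier, stroke `#0000ff` → cut (S860, F1317). Control points (SVG): P0=(122.80,70.91), P1=(117.93,96.30), P2=(36.95,35.48), P3=(20.16,40.05); sampled at t=k/5. Machine vertices: (122.80,77.72) → (111.87,71.62) → (89.40,78.93) → (62.14,92.38) → (36.81,104.69) → (20.16,108.58). Open path.

**Shape 6** — `<rect>` rectangle, stroke `#0000ff` → cut (S860, F1317). Machine vertices: (43.90,89.88) → (136.18,89.88) → (136.18,57.53) → (43.90,57.53) → (43.90,89.88). Closed: final G1 returns to the first vertex.

G21
G90
G0 X123.23 Y80.82
M4 S860
G1 X131.79 Y87.41 F1317
G1 X135.99 Y100.07
G1 X139.23 Y112.52
G1 X144.89 Y118.45
G1 X156.37 Y111.59
M5
G0 X101.91 Y73.73
M4 S860
G1 X126.28 Y75.55 F1317
G1 X140.04 Y55.35
G1 X129.43 Y33.33
G1 X105.06 Y31.51
G1 X91.30 Y51.71
G1 X101.91 Y73.73
M5
G0 X81.97 Y54.86
M4 S860
G1 X91.12 Y47.64 F1317
G1 X89.44 Y36.10
G1 X78.61 Y31.78
G1 X69.46 Y39.00
G1 X71.14 Y50.54
G1 X81.97 Y54.86
M5
G0 X98.09 Y62.71
M4 S860
G1 X133.21 Y137.85 F1317
G1 X183.22 Y38.95
G1 X75.91 Y48.23
G1 X54.40 Y51.29
M5
G0 X122.80 Y77.72
M4 S860
G1 X111.87 Y71.62 F1317
G1 X89.40 Y78.93
G1 X62.14 Y92.38
G1 X36.81 Y104.69
G1 X20.16 Y108.58
M5
G0 X43.90 Y89.88
M4 S860
G1 X136.18 Y89.88 F1317
G1 X136.18 Y57.53
G1 X43.90 Y57.53
G1 X43.90 Y89.88
M5
G0 X0.00 Y0.00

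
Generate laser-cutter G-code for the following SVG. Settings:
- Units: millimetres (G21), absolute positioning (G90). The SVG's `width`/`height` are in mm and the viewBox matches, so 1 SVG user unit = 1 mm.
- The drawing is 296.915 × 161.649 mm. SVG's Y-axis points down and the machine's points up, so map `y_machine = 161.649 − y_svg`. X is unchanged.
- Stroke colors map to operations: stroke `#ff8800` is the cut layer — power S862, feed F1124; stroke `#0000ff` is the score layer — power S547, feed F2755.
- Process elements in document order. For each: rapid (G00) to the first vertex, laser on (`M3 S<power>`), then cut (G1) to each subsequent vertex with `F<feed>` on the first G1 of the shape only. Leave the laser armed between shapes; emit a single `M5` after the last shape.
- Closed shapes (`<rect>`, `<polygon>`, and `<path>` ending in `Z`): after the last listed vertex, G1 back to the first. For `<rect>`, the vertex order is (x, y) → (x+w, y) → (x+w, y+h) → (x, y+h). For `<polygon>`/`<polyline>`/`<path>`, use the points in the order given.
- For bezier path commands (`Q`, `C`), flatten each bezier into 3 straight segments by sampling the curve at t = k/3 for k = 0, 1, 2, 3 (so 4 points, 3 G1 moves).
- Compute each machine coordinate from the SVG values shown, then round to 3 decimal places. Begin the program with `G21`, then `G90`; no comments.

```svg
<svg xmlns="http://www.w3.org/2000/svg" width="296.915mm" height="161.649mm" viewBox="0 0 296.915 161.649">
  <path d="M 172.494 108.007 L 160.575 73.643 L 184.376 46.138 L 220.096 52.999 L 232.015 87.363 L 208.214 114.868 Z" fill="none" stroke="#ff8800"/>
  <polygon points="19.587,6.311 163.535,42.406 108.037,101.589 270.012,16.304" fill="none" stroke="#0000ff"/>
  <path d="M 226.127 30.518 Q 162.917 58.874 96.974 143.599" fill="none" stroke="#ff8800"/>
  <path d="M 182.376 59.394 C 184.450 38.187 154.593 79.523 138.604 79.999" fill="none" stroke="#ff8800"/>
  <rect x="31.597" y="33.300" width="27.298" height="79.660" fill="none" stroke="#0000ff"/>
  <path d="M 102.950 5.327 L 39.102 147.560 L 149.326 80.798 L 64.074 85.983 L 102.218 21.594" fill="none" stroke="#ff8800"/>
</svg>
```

viewBox `0 0 296.915 161.649` with mm width/height → 1 unit = 1 mm. Flip: y_m = 161.649 − y_svg.

**Shape 1** — `<path>` regular polygon, stroke `#ff8800` → cut (S862, F1124). Machine vertices: (172.494,53.642) → (160.575,88.006) → (184.376,115.511) → (220.096,108.650) → (232.015,74.286) → (208.214,46.781) → (172.494,53.642). Closed: final G1 returns to the first vertex.

**Shape 2** — `<polygon>` closed polygon, stroke `#0000ff` → score (S547, F2755). Machine vertices: (19.587,155.338) → (163.535,119.243) → (108.037,60.060) → (270.012,145.345) → (19.587,155.338). Closed: final G1 returns to the first vertex.

**Shape 3** — `<path>` quadratic bezier, stroke `#ff8800` → cut (S862, F1124). Control points (SVG): P0=(226.127,30.518), P1=(162.917,58.874), P2=(96.974,143.599); sampled at t=k/3. Machine vertices: (226.127,131.131) → (183.683,105.964) → (140.632,68.270) → (96.974,18.050). Open path.

**Shape 4** — `<path>` cubic bezier, stroke `#ff8800` → cut (S862, F1124). Control points (SVG): P0=(182.376,59.394), P1=(184.450,38.187), P2=(154.593,79.523), P3=(138.604,79.999); sampled at t=k/3. Machine vertices: (182.376,102.255) → (175.503,106.444) → (157.519,91.916) → (138.604,81.650). Open path.

**Shape 5** — `<rect>` rectangle, stroke `#0000ff` → score (S547, F2755). Machine vertices: (31.597,128.349) → (58.895,128.349) → (58.895,48.689) → (31.597,48.689) → (31.597,128.349). Closed: final G1 returns to the first vertex.

**Shape 6** — `<path>` open polyline, stroke `#ff8800` → cut (S862, F1124). Machine vertices: (102.950,156.322) → (39.102,14.089) → (149.326,80.851) → (64.074,75.666) → (102.218,140.055). Open path.

G21
G90
G00 X172.494 Y53.642
M3 S862
G1 X160.575 Y88.006 F1124
G1 X184.376 Y115.511
G1 X220.096 Y108.650
G1 X232.015 Y74.286
G1 X208.214 Y46.781
G1 X172.494 Y53.642
G00 X19.587 Y155.338
M3 S547
G1 X163.535 Y119.243 F2755
G1 X108.037 Y60.060
G1 X270.012 Y145.345
G1 X19.587 Y155.338
G00 X226.127 Y131.131
M3 S862
G1 X183.683 Y105.964 F1124
G1 X140.632 Y68.270
G1 X96.974 Y18.050
G00 X182.376 Y102.255
M3 S862
G1 X175.503 Y106.444 F1124
G1 X157.519 Y91.916
G1 X138.604 Y81.650
G00 X31.597 Y128.349
M3 S547
G1 X58.895 Y128.349 F2755
G1 X58.895 Y48.689
G1 X31.597 Y48.689
G1 X31.597 Y128.349
G00 X102.950 Y156.322
M3 S862
G1 X39.102 Y14.089 F1124
G1 X149.326 Y80.851
G1 X64.074 Y75.666
G1 X102.218 Y140.055
M5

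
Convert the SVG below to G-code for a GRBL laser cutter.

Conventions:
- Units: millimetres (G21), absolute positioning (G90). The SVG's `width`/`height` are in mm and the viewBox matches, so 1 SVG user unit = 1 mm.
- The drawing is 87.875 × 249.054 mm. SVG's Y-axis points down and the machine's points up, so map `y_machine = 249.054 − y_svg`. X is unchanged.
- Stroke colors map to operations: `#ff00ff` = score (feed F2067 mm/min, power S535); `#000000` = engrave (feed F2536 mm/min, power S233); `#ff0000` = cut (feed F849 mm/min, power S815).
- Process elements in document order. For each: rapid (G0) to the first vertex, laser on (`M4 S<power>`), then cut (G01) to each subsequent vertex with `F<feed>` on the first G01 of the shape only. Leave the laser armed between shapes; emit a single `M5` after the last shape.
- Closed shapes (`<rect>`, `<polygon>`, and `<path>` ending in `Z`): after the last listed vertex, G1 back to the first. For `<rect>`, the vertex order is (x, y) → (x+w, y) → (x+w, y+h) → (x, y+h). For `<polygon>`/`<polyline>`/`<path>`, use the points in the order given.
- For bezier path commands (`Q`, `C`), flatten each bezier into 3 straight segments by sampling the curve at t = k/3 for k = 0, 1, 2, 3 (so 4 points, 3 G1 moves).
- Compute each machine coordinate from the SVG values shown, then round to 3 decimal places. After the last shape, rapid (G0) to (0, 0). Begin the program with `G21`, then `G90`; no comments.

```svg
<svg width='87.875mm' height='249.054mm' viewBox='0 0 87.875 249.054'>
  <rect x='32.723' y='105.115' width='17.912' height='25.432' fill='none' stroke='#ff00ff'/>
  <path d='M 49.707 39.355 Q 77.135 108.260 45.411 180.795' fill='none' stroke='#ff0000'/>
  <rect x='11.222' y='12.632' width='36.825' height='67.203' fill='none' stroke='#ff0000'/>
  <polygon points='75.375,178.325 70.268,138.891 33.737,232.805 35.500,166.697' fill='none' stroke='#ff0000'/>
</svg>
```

Since the viewBox matches the mm dimensions, user units are millimetres directly. The only transform is the Y-flip y_m = 249.054 − y_svg.

Shape 1 is a rectangle drawn with `<rect>`. Its stroke #ff00ff means score at S535, F2067. After flipping Y the toolpath is (32.723,143.939) → (50.635,143.939) → (50.635,118.507) → (32.723,118.507) → (32.723,143.939), returning to the start.

Shape 2 is a quadratic bezier drawn with `<path>`. Its stroke #ff0000 means cut at S815, F849. After flipping Y the toolpath is (49.707,209.699) → (61.420,163.359) → (59.988,116.212) → (45.411,68.259).

Shape 3 is a rectangle drawn with `<rect>`. Its stroke #ff0000 means cut at S815, F849. After flipping Y the toolpath is (11.222,236.422) → (48.047,236.422) → (48.047,169.219) → (11.222,169.219) → (11.222,236.422), returning to the start.

Shape 4 is a closed polygon drawn with `<polygon>`. Its stroke #ff0000 means cut at S815, F849. After flipping Y the toolpath is (75.375,70.729) → (70.268,110.163) → (33.737,16.249) → (35.500,82.357) → (75.375,70.729), returning to the start.

G21
G90
G0 X32.723 Y143.939
M4 S535
G01 X50.635 Y143.939 F2067
G01 X50.635 Y118.507
G01 X32.723 Y118.507
G01 X32.723 Y143.939
G0 X49.707 Y209.699
M4 S815
G01 X61.420 Y163.359 F849
G01 X59.988 Y116.212
G01 X45.411 Y68.259
G0 X11.222 Y236.422
M4 S815
G01 X48.047 Y236.422 F849
G01 X48.047 Y169.219
G01 X11.222 Y169.219
G01 X11.222 Y236.422
G0 X75.375 Y70.729
M4 S815
G01 X70.268 Y110.163 F849
G01 X33.737 Y16.249
G01 X35.500 Y82.357
G01 X75.375 Y70.729
M5
G0 X0.000 Y0.000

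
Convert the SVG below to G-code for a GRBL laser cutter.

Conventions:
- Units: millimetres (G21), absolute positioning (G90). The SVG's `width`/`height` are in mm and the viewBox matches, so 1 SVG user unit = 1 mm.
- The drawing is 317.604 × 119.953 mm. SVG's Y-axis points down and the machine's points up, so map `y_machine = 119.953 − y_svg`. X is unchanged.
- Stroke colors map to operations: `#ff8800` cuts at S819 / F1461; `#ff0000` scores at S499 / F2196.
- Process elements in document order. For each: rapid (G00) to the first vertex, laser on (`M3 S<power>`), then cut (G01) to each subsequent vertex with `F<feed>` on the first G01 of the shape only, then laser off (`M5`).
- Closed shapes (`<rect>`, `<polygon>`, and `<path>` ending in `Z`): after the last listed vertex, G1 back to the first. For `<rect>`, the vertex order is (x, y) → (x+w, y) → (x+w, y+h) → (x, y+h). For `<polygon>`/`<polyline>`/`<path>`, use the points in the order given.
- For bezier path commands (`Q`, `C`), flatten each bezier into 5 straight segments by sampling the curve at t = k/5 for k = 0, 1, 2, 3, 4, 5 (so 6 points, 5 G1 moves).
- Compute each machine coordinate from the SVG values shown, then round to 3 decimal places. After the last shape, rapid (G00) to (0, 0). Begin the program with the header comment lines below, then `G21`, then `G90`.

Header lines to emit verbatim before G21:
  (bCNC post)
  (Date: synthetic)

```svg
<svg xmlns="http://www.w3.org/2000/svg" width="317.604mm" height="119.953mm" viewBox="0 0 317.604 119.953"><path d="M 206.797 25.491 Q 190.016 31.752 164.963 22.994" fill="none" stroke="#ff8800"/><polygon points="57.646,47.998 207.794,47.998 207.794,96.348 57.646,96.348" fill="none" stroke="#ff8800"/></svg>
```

(bCNC post)
(Date: synthetic)
G21
G90
G00 X206.797 Y94.462
M3 S819
G01 X199.754 Y92.558 F1461
G01 X192.049 Y91.856
G01 X183.682 Y92.356
G01 X174.653 Y94.057
G01 X164.963 Y96.959
M5
G00 X57.646 Y71.955
M3 S819
G01 X207.794 Y71.955 F1461
G01 X207.794 Y23.605
G01 X57.646 Y23.605
G01 X57.646 Y71.955
M5
G00 X0.000 Y0.000

viewBox `0 0 317.604 119.953` with mm width/height → 1 unit = 1 mm. Flip: y_m = 119.953 − y_svg.

**Shape 1** — `<path>` quadratic bezier, stroke `#ff8800` → cut (S819, F1461). Control points (SVG): P0=(206.797,25.491), P1=(190.016,31.752), P2=(164.963,22.994); sampled at t=k/5. Machine vertices: (206.797,94.462) → (199.754,92.558) → (192.049,91.856) → (183.682,92.356) → (174.653,94.057) → (164.963,96.959). Open path.

**Shape 2** — `<polygon>` rectangle, stroke `#ff8800` → cut (S819, F1461). Machine vertices: (57.646,71.955) → (207.794,71.955) → (207.794,23.605) → (57.646,23.605) → (57.646,71.955). Closed: final G1 returns to the first vertex.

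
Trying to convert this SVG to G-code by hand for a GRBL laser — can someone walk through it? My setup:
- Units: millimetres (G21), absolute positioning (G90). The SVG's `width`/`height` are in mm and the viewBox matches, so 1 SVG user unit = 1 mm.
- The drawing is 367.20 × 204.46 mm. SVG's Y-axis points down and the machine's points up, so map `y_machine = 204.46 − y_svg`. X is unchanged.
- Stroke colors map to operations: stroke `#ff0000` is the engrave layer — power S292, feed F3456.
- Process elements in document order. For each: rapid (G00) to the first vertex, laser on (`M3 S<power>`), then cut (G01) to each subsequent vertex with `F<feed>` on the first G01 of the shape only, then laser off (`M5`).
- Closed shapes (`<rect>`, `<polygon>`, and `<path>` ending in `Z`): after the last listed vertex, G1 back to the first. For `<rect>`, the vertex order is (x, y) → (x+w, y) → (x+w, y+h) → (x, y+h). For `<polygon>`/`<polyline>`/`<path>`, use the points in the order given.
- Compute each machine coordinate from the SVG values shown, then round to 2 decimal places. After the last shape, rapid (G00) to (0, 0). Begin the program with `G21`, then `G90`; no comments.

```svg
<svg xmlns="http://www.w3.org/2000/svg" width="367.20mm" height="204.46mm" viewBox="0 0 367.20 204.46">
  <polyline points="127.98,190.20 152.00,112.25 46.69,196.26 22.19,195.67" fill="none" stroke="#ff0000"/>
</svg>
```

G21
G90
G00 X127.98 Y14.26
M3 S292
G01 X152.00 Y92.21 F3456
G01 X46.69 Y8.20
G01 X22.19 Y8.79
M5
G00 X0.00 Y0.00

viewBox `0 0 367.20 204.46` with mm width/height → 1 unit = 1 mm. Flip: y_m = 204.46 − y_svg.

**Shape 1** — `<polyline>` open polyline, stroke `#ff0000` → engrave (S292, F3456). Machine vertices: (127.98,14.26) → (152.00,92.21) → (46.69,8.20) → (22.19,8.79). Open path.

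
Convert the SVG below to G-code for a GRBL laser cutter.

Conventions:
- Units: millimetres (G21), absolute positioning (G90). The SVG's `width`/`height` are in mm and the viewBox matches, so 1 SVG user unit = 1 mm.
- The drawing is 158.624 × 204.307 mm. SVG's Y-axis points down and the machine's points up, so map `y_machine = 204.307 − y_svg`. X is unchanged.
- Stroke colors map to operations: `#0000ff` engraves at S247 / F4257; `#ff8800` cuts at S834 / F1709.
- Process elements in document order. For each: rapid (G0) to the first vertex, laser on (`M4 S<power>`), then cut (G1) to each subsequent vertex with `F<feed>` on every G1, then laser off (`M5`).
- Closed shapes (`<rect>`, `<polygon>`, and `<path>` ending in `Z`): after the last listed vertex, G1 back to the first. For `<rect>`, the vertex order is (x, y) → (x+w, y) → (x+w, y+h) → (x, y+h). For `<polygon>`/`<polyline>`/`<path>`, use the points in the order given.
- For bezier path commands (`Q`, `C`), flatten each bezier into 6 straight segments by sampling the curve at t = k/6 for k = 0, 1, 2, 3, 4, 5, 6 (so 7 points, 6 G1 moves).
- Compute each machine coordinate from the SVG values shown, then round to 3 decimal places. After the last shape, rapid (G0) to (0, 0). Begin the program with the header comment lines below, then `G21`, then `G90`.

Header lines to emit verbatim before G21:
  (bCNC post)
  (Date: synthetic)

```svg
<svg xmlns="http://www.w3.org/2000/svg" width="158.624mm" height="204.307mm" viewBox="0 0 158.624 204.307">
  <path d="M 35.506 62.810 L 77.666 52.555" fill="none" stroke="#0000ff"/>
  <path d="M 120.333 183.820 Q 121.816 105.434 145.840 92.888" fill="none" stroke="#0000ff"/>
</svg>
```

Since the viewBox matches the mm dimensions, user units are millimetres directly. The only transform is the Y-flip y_m = 204.307 − y_svg.

Shape 1 is a line segment drawn with `<path>`. Its stroke #0000ff means engrave at S247, F4257. After flipping Y the toolpath is (35.506,141.497) → (77.666,151.752).

Shape 2 is a quadratic bezier drawn with `<path>`. Its stroke #0000ff means engrave at S247, F4257. After flipping Y the toolpath is (120.333,20.487) → (121.453,44.787) → (123.826,65.429) → (127.451,82.413) → (132.329,95.739) → (138.458,105.408) → (145.840,111.419).

(bCNC post)
(Date: synthetic)
G21
G90
G0 X35.506 Y141.497
M4 S247
G1 X77.666 Y151.752 F4257
M5
G0 X120.333 Y20.487
M4 S247
G1 X121.453 Y44.787 F4257
G1 X123.826 Y65.429 F4257
G1 X127.451 Y82.413 F4257
G1 X132.329 Y95.739 F4257
G1 X138.458 Y105.408 F4257
G1 X145.840 Y111.419 F4257
M5
G0 X0.000 Y0.000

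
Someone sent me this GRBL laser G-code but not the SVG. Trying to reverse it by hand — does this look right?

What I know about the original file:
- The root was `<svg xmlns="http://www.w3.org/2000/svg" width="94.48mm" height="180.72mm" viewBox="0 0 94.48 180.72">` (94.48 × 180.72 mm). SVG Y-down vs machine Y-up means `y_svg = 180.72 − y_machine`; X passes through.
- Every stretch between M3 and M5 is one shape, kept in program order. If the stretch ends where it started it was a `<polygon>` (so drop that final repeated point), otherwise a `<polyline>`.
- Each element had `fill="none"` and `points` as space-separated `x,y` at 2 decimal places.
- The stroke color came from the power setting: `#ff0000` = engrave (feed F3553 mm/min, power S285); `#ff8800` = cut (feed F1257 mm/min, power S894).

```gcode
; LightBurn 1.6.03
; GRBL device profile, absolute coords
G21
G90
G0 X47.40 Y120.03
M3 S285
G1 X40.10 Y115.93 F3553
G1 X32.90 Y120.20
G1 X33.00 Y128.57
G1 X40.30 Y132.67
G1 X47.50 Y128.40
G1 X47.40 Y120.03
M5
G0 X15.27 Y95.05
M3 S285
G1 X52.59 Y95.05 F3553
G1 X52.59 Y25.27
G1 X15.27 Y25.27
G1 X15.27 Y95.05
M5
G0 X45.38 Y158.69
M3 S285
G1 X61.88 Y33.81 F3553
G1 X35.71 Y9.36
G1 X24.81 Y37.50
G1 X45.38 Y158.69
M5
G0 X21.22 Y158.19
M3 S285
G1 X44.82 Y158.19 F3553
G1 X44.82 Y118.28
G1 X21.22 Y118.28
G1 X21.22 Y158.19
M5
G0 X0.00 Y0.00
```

y_svg = 180.72 − y_m. Every run uses S285, so all elements get stroke `#ff0000` (engrave).

[1] closed run; points: 47.40,60.69 40.10,64.79 32.90,60.52 33.00,52.15 40.30,48.05 47.50,52.32

[2] closed run; points: 15.27,85.67 52.59,85.67 52.59,155.45 15.27,155.45

[3] closed run; points: 45.38,22.03 61.88,146.91 35.71,171.36 24.81,143.22

[4] closed run; points: 21.22,22.53 44.82,22.53 44.82,62.44 21.22,62.44

<svg xmlns="http://www.w3.org/2000/svg" width="94.48mm" height="180.72mm" viewBox="0 0 94.48 180.72">
  <polygon points="47.40,60.69 40.10,64.79 32.90,60.52 33.00,52.15 40.30,48.05 47.50,52.32" fill="none" stroke="#ff0000"/>
  <polygon points="15.27,85.67 52.59,85.67 52.59,155.45 15.27,155.45" fill="none" stroke="#ff0000"/>
  <polygon points="45.38,22.03 61.88,146.91 35.71,171.36 24.81,143.22" fill="none" stroke="#ff0000"/>
  <polygon points="21.22,22.53 44.82,22.53 44.82,62.44 21.22,62.44" fill="none" stroke="#ff0000"/>
</svg>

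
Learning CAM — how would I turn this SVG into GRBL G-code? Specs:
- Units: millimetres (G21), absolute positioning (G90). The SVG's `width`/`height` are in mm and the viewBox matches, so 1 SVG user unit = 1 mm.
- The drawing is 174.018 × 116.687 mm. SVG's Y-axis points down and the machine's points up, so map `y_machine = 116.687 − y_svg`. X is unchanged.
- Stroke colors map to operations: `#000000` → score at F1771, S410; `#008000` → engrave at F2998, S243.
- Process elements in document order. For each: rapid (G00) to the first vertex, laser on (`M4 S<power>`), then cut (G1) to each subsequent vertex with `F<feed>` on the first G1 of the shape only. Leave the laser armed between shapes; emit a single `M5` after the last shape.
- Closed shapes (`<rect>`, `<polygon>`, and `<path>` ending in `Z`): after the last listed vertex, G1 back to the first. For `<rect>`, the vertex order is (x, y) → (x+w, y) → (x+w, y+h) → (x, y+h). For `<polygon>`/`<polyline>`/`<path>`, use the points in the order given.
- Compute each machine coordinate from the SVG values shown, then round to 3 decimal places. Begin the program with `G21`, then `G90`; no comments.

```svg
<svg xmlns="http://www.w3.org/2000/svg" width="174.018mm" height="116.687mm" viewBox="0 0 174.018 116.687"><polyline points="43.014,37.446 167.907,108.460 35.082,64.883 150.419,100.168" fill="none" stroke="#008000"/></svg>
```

G21
G90
G00 X43.014 Y79.241
M4 S243
G1 X167.907 Y8.227 F2998
G1 X35.082 Y51.804
G1 X150.419 Y16.519
M5

1 u = 1 mm; y_m = 116.687 − y.

[1] `<polyline>` open polyline, #008000→engrave S243 F2998: (43.014,79.241) → (167.907,8.227) → (35.082,51.804) → (150.419,16.519)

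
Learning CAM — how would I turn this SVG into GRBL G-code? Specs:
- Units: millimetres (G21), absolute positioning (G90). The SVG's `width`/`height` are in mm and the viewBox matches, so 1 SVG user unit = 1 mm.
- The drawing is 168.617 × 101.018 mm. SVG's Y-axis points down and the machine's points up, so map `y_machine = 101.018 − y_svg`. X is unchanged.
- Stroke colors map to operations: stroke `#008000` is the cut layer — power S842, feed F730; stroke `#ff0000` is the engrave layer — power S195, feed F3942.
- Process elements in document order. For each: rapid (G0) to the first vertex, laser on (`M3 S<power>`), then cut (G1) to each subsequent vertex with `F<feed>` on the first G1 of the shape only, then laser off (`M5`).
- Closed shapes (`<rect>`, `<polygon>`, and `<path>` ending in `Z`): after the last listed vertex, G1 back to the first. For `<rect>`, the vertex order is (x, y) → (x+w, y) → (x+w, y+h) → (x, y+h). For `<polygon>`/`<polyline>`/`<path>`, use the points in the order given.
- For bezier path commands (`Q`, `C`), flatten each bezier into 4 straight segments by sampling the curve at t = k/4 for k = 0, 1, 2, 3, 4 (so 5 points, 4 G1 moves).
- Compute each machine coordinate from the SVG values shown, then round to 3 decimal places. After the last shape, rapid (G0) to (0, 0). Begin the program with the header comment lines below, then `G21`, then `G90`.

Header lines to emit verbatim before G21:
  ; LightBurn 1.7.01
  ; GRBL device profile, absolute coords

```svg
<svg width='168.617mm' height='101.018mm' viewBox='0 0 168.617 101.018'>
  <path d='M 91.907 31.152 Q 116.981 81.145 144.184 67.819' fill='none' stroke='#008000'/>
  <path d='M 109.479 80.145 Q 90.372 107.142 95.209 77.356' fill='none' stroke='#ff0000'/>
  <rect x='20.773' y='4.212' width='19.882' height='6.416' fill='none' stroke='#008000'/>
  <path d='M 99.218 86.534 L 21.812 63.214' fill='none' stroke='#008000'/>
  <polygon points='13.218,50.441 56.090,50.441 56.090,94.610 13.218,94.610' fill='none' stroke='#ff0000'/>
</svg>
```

; LightBurn 1.7.01
; GRBL device profile, absolute coords
G21
G90
G0 X91.907 Y69.866
M3 S842
G1 X104.577 Y48.827 F730
G1 X117.513 Y35.703
G1 X130.716 Y30.493
G1 X144.184 Y33.199
M5
G0 X109.479 Y20.873
M3 S195
G1 X101.422 Y10.923 F3942
G1 X96.358 Y8.072
G1 X94.287 Y12.318
G1 X95.209 Y23.662
M5
G0 X20.773 Y96.806
M3 S842
G1 X40.655 Y96.806 F730
G1 X40.655 Y90.390
G1 X20.773 Y90.390
G1 X20.773 Y96.806
M5
G0 X99.218 Y14.484
M3 S842
G1 X21.812 Y37.804 F730
M5
G0 X13.218 Y50.577
M3 S195
G1 X56.090 Y50.577 F3942
G1 X56.090 Y6.408
G1 X13.218 Y6.408
G1 X13.218 Y50.577
M5
G0 X0.000 Y0.000

1 u = 1 mm; y_m = 101.018 − y.

[1] `<path>` quadratic bezier, #008000→cut S842 F730: (91.907,69.866) → (104.577,48.827) → (117.513,35.703) → (130.716,30.493) → (144.184,33.199)

[2] `<path>` quadratic bezier, #ff0000→engrave S195 F3942: (109.479,20.873) → (101.422,10.923) → (96.358,8.072) → (94.287,12.318) → (95.209,23.662)

[3] `<rect>` rectangle, #008000→cut S842 F730: (20.773,96.806) → (40.655,96.806) → (40.655,90.390) → (20.773,90.390) → (20.773,96.806) (closed)

[4] `<path>` line segment, #008000→cut S842 F730: (99.218,14.484) → (21.812,37.804)

[5] `<polygon>` rectangle, #ff0000→engrave S195 F3942: (13.218,50.577) → (56.090,50.577) → (56.090,6.408) → (13.218,6.408) → (13.218,50.577) (closed)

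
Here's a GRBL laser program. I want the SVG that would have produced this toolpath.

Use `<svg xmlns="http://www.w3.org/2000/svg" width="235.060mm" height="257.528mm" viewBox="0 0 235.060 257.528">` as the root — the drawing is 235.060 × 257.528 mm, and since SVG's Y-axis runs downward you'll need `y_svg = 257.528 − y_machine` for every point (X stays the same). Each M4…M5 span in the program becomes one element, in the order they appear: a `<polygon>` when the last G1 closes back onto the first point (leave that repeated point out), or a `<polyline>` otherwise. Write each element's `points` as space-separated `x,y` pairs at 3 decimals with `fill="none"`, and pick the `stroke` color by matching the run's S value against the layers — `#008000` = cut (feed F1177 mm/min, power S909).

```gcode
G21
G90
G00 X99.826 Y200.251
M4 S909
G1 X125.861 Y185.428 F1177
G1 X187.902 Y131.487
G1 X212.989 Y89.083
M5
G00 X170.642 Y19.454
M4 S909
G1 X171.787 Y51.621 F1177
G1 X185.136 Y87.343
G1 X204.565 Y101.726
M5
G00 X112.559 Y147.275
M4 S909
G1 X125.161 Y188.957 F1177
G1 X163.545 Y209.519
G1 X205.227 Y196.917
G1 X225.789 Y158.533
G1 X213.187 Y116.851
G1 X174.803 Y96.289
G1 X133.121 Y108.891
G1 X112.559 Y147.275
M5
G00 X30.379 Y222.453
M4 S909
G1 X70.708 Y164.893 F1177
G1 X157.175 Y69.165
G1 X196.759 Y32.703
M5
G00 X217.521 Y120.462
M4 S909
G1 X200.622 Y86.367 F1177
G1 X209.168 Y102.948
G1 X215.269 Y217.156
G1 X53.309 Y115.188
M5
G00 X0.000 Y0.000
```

<svg xmlns="http://www.w3.org/2000/svg" width="235.060mm" height="257.528mm" viewBox="0 0 235.060 257.528">
  <polyline points="99.826,57.277 125.861,72.100 187.902,126.041 212.989,168.445" fill="none" stroke="#008000"/>
  <polyline points="170.642,238.074 171.787,205.907 185.136,170.185 204.565,155.802" fill="none" stroke="#008000"/>
  <polygon points="112.559,110.253 125.161,68.571 163.545,48.009 205.227,60.611 225.789,98.995 213.187,140.677 174.803,161.239 133.121,148.637" fill="none" stroke="#008000"/>
  <polyline points="30.379,35.075 70.708,92.635 157.175,188.363 196.759,224.825" fill="none" stroke="#008000"/>
  <polyline points="217.521,137.066 200.622,171.161 209.168,154.580 215.269,40.372 53.309,142.340" fill="none" stroke="#008000"/>
</svg>

y_svg = 257.528 − y_m. Every run uses S909, so all elements get stroke `#008000` (cut).

[1] open run; points: 99.826,57.277 125.861,72.100 187.902,126.041 212.989,168.445

[2] open run; points: 170.642,238.074 171.787,205.907 185.136,170.185 204.565,155.802

[3] closed run; points: 112.559,110.253 125.161,68.571 163.545,48.009 205.227,60.611 225.789,98.995 213.187,140.677 174.803,161.239 133.121,148.637

[4] open run; points: 30.379,35.075 70.708,92.635 157.175,188.363 196.759,224.825

[5] open run; points: 217.521,137.066 200.622,171.161 209.168,154.580 215.269,40.372 53.309,142.340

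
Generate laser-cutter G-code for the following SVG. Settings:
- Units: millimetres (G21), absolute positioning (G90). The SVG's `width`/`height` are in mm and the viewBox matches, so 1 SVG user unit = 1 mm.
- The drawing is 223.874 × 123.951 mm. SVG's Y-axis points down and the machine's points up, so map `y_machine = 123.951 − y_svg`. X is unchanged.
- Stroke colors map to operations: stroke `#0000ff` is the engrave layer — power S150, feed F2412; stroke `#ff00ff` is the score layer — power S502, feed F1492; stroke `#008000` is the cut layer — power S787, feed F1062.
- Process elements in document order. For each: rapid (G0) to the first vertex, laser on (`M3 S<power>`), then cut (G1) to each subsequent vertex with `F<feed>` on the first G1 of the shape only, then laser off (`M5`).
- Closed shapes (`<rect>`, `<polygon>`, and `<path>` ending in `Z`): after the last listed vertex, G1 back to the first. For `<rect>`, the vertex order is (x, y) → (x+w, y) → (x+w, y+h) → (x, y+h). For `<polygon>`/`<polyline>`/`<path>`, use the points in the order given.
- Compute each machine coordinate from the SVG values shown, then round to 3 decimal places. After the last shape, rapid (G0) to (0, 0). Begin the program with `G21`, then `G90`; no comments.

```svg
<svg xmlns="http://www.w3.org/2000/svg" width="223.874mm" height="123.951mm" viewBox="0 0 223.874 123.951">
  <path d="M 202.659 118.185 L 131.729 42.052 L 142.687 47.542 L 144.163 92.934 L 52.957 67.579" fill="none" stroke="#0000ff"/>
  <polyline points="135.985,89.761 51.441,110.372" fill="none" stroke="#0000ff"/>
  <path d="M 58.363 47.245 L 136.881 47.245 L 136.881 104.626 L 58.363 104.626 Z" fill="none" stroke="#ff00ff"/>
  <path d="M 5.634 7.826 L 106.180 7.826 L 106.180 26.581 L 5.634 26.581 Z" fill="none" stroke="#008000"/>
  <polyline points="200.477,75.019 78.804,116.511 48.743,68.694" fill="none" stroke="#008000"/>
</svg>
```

G21
G90
G0 X202.659 Y5.766
M3 S150
G1 X131.729 Y81.899 F2412
G1 X142.687 Y76.409
G1 X144.163 Y31.017
G1 X52.957 Y56.372
M5
G0 X135.985 Y34.190
M3 S150
G1 X51.441 Y13.579 F2412
M5
G0 X58.363 Y76.706
M3 S502
G1 X136.881 Y76.706 F1492
G1 X136.881 Y19.325
G1 X58.363 Y19.325
G1 X58.363 Y76.706
M5
G0 X5.634 Y116.125
M3 S787
G1 X106.180 Y116.125 F1062
G1 X106.180 Y97.370
G1 X5.634 Y97.370
G1 X5.634 Y116.125
M5
G0 X200.477 Y48.932
M3 S787
G1 X78.804 Y7.440 F1062
G1 X48.743 Y55.257
M5
G0 X0.000 Y0.000

viewBox `0 0 223.874 123.951` with mm width/height → 1 unit = 1 mm. Flip: y_m = 123.951 − y_svg.

**Shape 1** — `<path>` open polyline, stroke `#0000ff` → engrave (S150, F2412). Machine vertices: (202.659,5.766) → (131.729,81.899) → (142.687,76.409) → (144.163,31.017) → (52.957,56.372). Open path.

**Shape 2** — `<polyline>` line segment, stroke `#0000ff` → engrave (S150, F2412). Machine vertices: (135.985,34.190) → (51.441,13.579). Open path.

**Shape 3** — `<path>` rectangle, stroke `#ff00ff` → score (S502, F1492). Machine vertices: (58.363,76.706) → (136.881,76.706) → (136.881,19.325) → (58.363,19.325) → (58.363,76.706). Closed: final G1 returns to the first vertex.

**Shape 4** — `<path>` rectangle, stroke `#008000` → cut (S787, F1062). Machine vertices: (5.634,116.125) → (106.180,116.125) → (106.180,97.370) → (5.634,97.370) → (5.634,116.125). Closed: final G1 returns to the first vertex.

**Shape 5** — `<polyline>` open polyline, stroke `#008000` → cut (S787, F1062). Machine vertices: (200.477,48.932) → (78.804,7.440) → (48.743,55.257). Open path.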